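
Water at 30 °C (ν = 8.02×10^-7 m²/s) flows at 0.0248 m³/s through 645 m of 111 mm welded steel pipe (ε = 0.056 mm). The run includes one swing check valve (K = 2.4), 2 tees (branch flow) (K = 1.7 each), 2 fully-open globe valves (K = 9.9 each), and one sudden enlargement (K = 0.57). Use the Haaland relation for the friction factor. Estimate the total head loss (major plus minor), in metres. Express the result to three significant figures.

V = 4Q/(πD²) = 2.563 m/s; V²/2g = 0.3348 m
Re = 3.55×10^5, ε/D = 5.05×10^-4 → f = 0.01791 (Haaland)
Major: h_f = f(L/D)·V²/2g = 0.01791·5811·0.3348 = 34.85 m
Minor: ΣK = 26.2; h_m = ΣK·V²/2g = 8.761 m
Total H_L = 34.85 + 8.761 = 43.61 m

H_L ≈ 43.6 m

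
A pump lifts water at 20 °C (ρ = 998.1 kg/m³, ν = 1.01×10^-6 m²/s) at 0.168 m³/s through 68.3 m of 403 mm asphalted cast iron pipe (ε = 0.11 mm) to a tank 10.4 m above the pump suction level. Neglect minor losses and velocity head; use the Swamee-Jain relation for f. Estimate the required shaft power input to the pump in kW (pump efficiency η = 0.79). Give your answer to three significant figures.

P_shaft ≈ 22.2 kW

V = 4Q/(πD²) = 1.317 m/s; Re = 5.26×10^5; ε/D = 2.73×10^-4; f = 0.01610
h_f = f(L/D)V²/2g = 0.2412 m
Total head H = z + h_f = 10.4 + 0.2412 = 10.64 m
P_hyd = ρgQH = 998.1·9.81·0.168·10.64 = 17.50 kW
P_shaft = P_hyd/η = 17.50/0.79 = 22.16 kW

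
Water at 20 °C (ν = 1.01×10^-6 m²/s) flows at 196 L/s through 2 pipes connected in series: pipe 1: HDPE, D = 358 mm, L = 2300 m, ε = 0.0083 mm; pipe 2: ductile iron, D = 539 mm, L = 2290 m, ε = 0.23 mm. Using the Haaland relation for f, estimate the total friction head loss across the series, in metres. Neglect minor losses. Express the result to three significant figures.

Pipe 1: V = 1.947 m/s, Re = 6.90×10^5, ε/D = 2.32×10^-5, f = 0.01268, h_1 = f(L/D)V²/2g = 15.75 m
Pipe 2: V = 0.8590 m/s, Re = 4.58×10^5, ε/D = 4.27×10^-4, f = 0.01717, h_2 = f(L/D)V²/2g = 2.744 m
Series → Q common, losses add: H = Σh = 18.49 m

H ≈ 18.5 m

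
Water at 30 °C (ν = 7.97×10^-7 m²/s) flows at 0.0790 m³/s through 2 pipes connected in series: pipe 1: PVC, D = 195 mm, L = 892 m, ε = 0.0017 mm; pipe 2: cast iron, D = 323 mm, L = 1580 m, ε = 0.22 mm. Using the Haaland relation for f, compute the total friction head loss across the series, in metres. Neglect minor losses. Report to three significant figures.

Pipe 1: V = 2.645 m/s, Re = 6.47×10^5, ε/D = 8.72×10^-6, f = 0.01260, h_1 = f(L/D)V²/2g = 20.55 m
Pipe 2: V = 0.9641 m/s, Re = 3.91×10^5, ε/D = 6.81×10^-4, f = 0.01882, h_2 = f(L/D)V²/2g = 4.361 m
Series → Q common, losses add: H = Σh = 24.91 m

H ≈ 24.9 m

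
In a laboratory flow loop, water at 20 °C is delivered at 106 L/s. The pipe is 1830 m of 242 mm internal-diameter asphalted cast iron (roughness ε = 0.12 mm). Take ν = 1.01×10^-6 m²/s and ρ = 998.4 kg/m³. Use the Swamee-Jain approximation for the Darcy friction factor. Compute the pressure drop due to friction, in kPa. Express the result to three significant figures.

V = 4Q/(πD²) = 4·0.106/(π·0.242²) = 2.305 m/s
Re = VD/ν = 2.305·0.242/1.01×10^-6 = 5.52×10^5 → turbulent
ε/D = 0.12/242 = 4.96×10^-4
Swamee-Jain: f = 0.01767
h_f = f(L/D)V²/(2g) = 0.01767·(1830/0.242)·2.305²/(2·9.81) = 36.16 m
Δp = ρg·h_f = 998.4·9.81·36.16 = 354.2 kPa

Δp ≈ 354 kPa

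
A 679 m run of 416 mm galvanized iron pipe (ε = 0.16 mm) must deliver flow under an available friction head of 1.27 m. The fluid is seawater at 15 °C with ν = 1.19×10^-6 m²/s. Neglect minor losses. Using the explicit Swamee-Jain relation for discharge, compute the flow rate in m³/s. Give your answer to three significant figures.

Q ≈ 0.127 m³/s

Swamee-Jain (Type II): Q = -0.965·√(gD⁵h_f/L)·ln[ε/(3.7D) + √(3.17ν²L/(gD³h_f))]
√(gD⁵h_f/L) = √(9.81·0.416⁵·1.27/679) = 0.01512
ε/(3.7D) = 1.04×10^-4; √(3.17ν²L/(gD³h_f)) = 5.83×10^-5
Q = -0.965·0.01512·ln(1.622×10^-4) = 0.1273 m³/s
Check: V = 0.937 m/s, Re = 3.27×10^5, f = 0.01751, h_f = 1.28 m ≈ 1.27 m ✓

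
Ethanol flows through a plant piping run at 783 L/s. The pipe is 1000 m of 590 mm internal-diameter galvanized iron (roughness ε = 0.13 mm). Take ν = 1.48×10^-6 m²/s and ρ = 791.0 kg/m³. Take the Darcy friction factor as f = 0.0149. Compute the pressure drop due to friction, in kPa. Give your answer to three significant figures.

Δp ≈ 81.9 kPa

V = 4Q/(πD²) = 4·0.783/(π·0.590²) = 2.864 m/s
h_f = f(L/D)V²/(2g) = 0.01490·(1000/0.590)·2.864²/(2·9.81) = 10.56 m
Δp = ρg·h_f = 791.0·9.81·10.56 = 81.93 kPa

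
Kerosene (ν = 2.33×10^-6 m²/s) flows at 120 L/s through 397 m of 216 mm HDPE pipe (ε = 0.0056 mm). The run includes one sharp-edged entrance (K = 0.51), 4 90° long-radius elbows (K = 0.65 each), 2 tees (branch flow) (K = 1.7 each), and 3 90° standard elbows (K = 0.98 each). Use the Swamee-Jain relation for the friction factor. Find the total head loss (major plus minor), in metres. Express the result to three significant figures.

V = 4Q/(πD²) = 3.275 m/s; V²/2g = 0.5466 m
Re = 3.04×10^5, ε/D = 2.59×10^-5 → f = 0.01464 (Swamee-Jain)
Major: h_f = f(L/D)·V²/2g = 0.01464·1838·0.5466 = 14.71 m
Minor: ΣK = 9.45; h_m = ΣK·V²/2g = 5.165 m
Total H_L = 14.71 + 5.165 = 19.88 m

H_L ≈ 19.9 m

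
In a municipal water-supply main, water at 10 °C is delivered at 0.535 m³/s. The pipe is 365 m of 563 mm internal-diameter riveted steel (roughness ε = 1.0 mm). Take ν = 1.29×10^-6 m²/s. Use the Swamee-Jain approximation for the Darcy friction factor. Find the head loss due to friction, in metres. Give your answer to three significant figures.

V = 4Q/(πD²) = 4·0.535/(π·0.563²) = 2.149 m/s
Re = VD/ν = 2.149·0.563/1.29×10^-6 = 9.38×10^5 → turbulent
ε/D = 1.0/563 = 0.00178
Swamee-Jain: f = 0.02299
h_f = f(L/D)V²/(2g) = 0.02299·(365/0.563)·2.149²/(2·9.81) = 3.509 m

h_f ≈ 3.51 m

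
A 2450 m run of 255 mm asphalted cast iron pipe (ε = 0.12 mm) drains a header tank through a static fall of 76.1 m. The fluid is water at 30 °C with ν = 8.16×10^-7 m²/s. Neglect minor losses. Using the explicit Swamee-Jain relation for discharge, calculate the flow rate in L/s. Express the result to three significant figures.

Q ≈ 154 L/s

Swamee-Jain (Type II): Q = -0.965·√(gD⁵h_f/L)·ln[ε/(3.7D) + √(3.17ν²L/(gD³h_f))]
√(gD⁵h_f/L) = √(9.81·0.255⁵·76.1/2450) = 0.01813
ε/(3.7D) = 1.27×10^-4; √(3.17ν²L/(gD³h_f)) = 2.04×10^-5
Q = -0.965·0.01813·ln(1.476×10^-4) = 0.1543 m³/s
Check: V = 3.02 m/s, Re = 9.44×10^5, f = 0.01713, h_f = 76.6 m ≈ 76.1 m ✓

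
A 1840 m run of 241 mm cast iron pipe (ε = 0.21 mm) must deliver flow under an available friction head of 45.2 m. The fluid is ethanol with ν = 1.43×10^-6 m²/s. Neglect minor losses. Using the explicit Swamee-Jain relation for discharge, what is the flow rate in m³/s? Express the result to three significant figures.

Q ≈ 0.111 m³/s

Swamee-Jain (Type II): Q = -0.965·√(gD⁵h_f/L)·ln[ε/(3.7D) + √(3.17ν²L/(gD³h_f))]
√(gD⁵h_f/L) = √(9.81·0.241⁵·45.2/1840) = 0.01400
ε/(3.7D) = 2.36×10^-4; √(3.17ν²L/(gD³h_f)) = 4.38×10^-5
Q = -0.965·0.01400·ln(2.793×10^-4) = 0.1105 m³/s
Check: V = 2.42 m/s, Re = 4.08×10^5, f = 0.01992, h_f = 45.5 m ≈ 45.2 m ✓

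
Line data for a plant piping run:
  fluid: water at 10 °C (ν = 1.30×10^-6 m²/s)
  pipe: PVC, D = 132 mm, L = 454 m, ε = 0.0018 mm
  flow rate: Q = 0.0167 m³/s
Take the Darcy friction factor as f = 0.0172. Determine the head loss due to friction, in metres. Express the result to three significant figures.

h_f ≈ 4.49 m

V = 4Q/(πD²) = 4·0.0167/(π·0.132²) = 1.220 m/s
h_f = f(L/D)V²/(2g) = 0.01720·(454/0.132)·1.220²/(2·9.81) = 4.490 m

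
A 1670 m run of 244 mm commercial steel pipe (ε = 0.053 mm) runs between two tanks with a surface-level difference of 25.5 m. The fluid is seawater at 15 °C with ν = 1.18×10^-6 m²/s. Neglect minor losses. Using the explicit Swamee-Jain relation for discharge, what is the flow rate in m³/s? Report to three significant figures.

Swamee-Jain (Type II): Q = -0.965·√(gD⁵h_f/L)·ln[ε/(3.7D) + √(3.17ν²L/(gD³h_f))]
√(gD⁵h_f/L) = √(9.81·0.244⁵·25.5/1670) = 0.01138
ε/(3.7D) = 5.87×10^-5; √(3.17ν²L/(gD³h_f)) = 4.50×10^-5
Q = -0.965·0.01138·ln(1.037×10^-4) = 0.1008 m³/s
Check: V = 2.15 m/s, Re = 4.46×10^5, f = 0.01582, h_f = 25.6 m ≈ 25.5 m ✓

Q ≈ 0.101 m³/s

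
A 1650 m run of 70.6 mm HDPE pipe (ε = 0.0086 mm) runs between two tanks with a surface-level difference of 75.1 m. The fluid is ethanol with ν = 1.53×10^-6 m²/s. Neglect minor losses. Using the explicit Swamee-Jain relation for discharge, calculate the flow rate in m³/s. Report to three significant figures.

Q ≈ 0.00708 m³/s

Swamee-Jain (Type II): Q = -0.965·√(gD⁵h_f/L)·ln[ε/(3.7D) + √(3.17ν²L/(gD³h_f))]
√(gD⁵h_f/L) = √(9.81·0.0706⁵·75.1/1650) = 8.850×10^-4
ε/(3.7D) = 3.29×10^-5; √(3.17ν²L/(gD³h_f)) = 2.17×10^-4
Q = -0.965·8.850×10^-4·ln(2.502×10^-4) = 0.007082 m³/s
Check: V = 1.81 m/s, Re = 8.35×10^4, f = 0.01920, h_f = 74.9 m ≈ 75.1 m ✓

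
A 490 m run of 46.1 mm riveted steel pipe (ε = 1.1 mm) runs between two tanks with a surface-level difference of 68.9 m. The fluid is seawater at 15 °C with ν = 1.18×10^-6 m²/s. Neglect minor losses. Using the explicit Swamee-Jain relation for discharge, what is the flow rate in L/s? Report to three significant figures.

Q ≈ 2.59 L/s

Swamee-Jain (Type II): Q = -0.965·√(gD⁵h_f/L)·ln[ε/(3.7D) + √(3.17ν²L/(gD³h_f))]
√(gD⁵h_f/L) = √(9.81·0.0461⁵·68.9/490) = 5.359×10^-4
ε/(3.7D) = 0.00645; √(3.17ν²L/(gD³h_f)) = 1.81×10^-4
Q = -0.965·5.359×10^-4·ln(0.006630) = 0.002594 m³/s
Check: V = 1.55 m/s, Re = 6.07×10^4, f = 0.05300, h_f = 69.4 m ≈ 68.9 m ✓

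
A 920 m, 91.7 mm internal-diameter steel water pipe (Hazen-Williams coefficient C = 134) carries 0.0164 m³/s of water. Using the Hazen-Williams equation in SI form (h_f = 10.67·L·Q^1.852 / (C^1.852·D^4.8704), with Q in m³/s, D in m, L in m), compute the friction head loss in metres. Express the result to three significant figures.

h_f = 10.67·920·0.0164^1.852 / (134^1.852·0.0917^4.8704) = 63.11 m

h_f ≈ 63.1 m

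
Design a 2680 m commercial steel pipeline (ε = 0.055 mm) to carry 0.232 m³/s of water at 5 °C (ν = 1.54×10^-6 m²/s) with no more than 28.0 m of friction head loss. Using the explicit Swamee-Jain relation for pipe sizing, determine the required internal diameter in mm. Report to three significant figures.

Swamee-Jain (Type III): D = 0.66·[ε^1.25·(LQ²/(gh_f))^4.75 + ν·Q^9.4·(L/(gh_f))^5.2]^0.04
LQ²/(gh_f) = 0.5252; L/(gh_f) = 9.757
Term 1 = ε^1.25·(…)^4.75 = 2.22×10^-7; Term 2 = ν·Q^9.4·(…)^5.2 = 2.33×10^-7
D = 0.66·(2.22×10^-7 + 2.33×10^-7)^0.04 = 0.3680 m = 368 mm
Check: V = 2.18 m/s, Re = 5.21×10^5, f = 0.01495, h_f = 26.4 m ≈ 28.0 m ✓

D ≈ 368 mm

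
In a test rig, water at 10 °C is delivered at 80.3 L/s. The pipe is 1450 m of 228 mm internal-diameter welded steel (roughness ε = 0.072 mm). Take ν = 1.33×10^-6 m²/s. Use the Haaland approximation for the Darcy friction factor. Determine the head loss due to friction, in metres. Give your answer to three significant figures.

h_f ≈ 21.0 m

V = 4Q/(πD²) = 4·0.0803/(π·0.228²) = 1.967 m/s
Re = VD/ν = 1.967·0.228/1.33×10^-6 = 3.37×10^5 → turbulent
ε/D = 0.072/228 = 3.16×10^-4
Haaland: f = 0.01675
h_f = f(L/D)V²/(2g) = 0.01675·(1450/0.228)·1.967²/(2·9.81) = 21.00 m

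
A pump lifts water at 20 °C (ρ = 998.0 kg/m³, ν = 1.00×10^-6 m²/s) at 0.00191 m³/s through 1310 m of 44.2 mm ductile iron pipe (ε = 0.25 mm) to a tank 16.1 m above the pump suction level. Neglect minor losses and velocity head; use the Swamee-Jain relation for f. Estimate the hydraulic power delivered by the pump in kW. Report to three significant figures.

V = 4Q/(πD²) = 1.245 m/s; Re = 5.50×10^4; ε/D = 0.00566; f = 0.03341
h_f = f(L/D)V²/2g = 78.21 m
Total head H = z + h_f = 16.1 + 78.21 = 94.31 m
P_hyd = ρgQH = 998.0·9.81·0.00191·94.31 = 1.764 kW

P_hyd ≈ 1.76 kW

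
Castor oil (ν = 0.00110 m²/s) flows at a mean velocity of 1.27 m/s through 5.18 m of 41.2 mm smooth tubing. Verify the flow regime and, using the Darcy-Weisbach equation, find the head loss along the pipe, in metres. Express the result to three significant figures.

Re = VD/ν = 1.27·0.04120/0.00110 = 47.6 → laminar (Re < 2300)
f = 64/Re = 1.345
h_f = f(L/D)V²/(2g) = 1.345·(5.18/0.04120)·1.27²/(2·9.81) = 13.91 m

h_f ≈ 13.9 m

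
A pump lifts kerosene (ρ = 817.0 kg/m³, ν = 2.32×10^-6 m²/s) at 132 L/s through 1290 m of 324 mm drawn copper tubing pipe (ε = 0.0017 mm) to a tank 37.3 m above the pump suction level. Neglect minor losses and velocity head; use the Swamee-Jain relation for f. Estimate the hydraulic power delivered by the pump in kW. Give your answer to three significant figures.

V = 4Q/(πD²) = 1.601 m/s; Re = 2.24×10^5; ε/D = 5.25×10^-6; f = 0.01525
h_f = f(L/D)V²/2g = 7.933 m
Total head H = z + h_f = 37.3 + 7.933 = 45.23 m
P_hyd = ρgQH = 817.0·9.81·0.132·45.23 = 47.85 kW

P_hyd ≈ 47.9 kW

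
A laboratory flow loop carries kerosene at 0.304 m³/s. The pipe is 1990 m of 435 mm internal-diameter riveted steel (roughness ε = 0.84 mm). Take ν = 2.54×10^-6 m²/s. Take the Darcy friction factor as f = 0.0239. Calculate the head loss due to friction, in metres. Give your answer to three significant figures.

V = 4Q/(πD²) = 4·0.304/(π·0.435²) = 2.046 m/s
h_f = f(L/D)V²/(2g) = 0.02390·(1990/0.435)·2.046²/(2·9.81) = 23.32 m

h_f ≈ 23.3 m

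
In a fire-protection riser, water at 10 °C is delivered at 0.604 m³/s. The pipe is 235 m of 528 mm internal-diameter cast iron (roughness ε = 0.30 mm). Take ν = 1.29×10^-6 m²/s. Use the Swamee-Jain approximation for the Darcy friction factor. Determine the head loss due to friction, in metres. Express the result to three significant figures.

h_f ≈ 3.05 m

V = 4Q/(πD²) = 4·0.604/(π·0.528²) = 2.759 m/s
Re = VD/ν = 2.759·0.528/1.29×10^-6 = 1.13×10^6 → turbulent
ε/D = 0.30/528 = 5.68×10^-4
Swamee-Jain: f = 0.01769
h_f = f(L/D)V²/(2g) = 0.01769·(235/0.528)·2.759²/(2·9.81) = 3.054 m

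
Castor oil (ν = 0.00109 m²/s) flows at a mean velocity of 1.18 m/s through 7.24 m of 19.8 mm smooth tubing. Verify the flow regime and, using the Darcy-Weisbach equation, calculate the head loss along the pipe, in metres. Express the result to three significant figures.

h_f ≈ 77.5 m

Re = VD/ν = 1.18·0.01980/0.00109 = 21.4 → laminar (Re < 2300)
f = 64/Re = 2.986
h_f = f(L/D)V²/(2g) = 2.986·(7.24/0.01980)·1.18²/(2·9.81) = 77.48 m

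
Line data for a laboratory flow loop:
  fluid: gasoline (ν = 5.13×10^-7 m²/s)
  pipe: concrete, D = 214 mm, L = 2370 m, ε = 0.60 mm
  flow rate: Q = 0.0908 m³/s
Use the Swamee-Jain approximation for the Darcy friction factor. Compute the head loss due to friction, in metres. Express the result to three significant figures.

h_f ≈ 93.1 m

V = 4Q/(πD²) = 4·0.0908/(π·0.214²) = 2.524 m/s
Re = VD/ν = 2.524·0.214/5.13×10^-7 = 1.05×10^6 → turbulent
ε/D = 0.60/214 = 0.00280
Swamee-Jain: f = 0.02588
h_f = f(L/D)V²/(2g) = 0.02588·(2370/0.214)·2.524²/(2·9.81) = 93.09 m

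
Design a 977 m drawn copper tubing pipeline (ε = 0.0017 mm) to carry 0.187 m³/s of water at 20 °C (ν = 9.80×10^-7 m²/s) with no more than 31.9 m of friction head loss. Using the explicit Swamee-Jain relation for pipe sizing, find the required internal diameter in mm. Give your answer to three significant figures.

Swamee-Jain (Type III): D = 0.66·[ε^1.25·(LQ²/(gh_f))^4.75 + ν·Q^9.4·(L/(gh_f))^5.2]^0.04
LQ²/(gh_f) = 0.1092; L/(gh_f) = 3.122
Term 1 = ε^1.25·(…)^4.75 = 1.66×10^-12; Term 2 = ν·Q^9.4·(…)^5.2 = 5.22×10^-11
D = 0.66·(1.66×10^-12 + 5.22×10^-11)^0.04 = 0.2563 m = 256 mm
Check: V = 3.62 m/s, Re = 9.48×10^5, f = 0.01187, h_f = 30.3 m ≈ 31.9 m ✓

D ≈ 256 mm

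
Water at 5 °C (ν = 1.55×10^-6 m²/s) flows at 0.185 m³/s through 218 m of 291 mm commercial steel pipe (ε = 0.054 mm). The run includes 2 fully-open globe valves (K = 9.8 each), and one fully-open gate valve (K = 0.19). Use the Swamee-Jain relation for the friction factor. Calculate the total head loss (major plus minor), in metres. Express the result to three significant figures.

H_L ≈ 12.3 m

V = 4Q/(πD²) = 2.782 m/s; V²/2g = 0.3944 m
Re = 5.22×10^5, ε/D = 1.86×10^-4 → f = 0.01532 (Swamee-Jain)
Major: h_f = f(L/D)·V²/2g = 0.01532·749.1·0.3944 = 4.525 m
Minor: ΣK = 19.8; h_m = ΣK·V²/2g = 7.804 m
Total H_L = 4.525 + 7.804 = 12.33 m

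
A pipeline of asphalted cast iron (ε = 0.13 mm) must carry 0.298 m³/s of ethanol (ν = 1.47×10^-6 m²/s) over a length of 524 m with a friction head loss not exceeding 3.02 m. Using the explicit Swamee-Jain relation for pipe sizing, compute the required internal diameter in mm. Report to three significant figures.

D ≈ 466 mm

Swamee-Jain (Type III): D = 0.66·[ε^1.25·(LQ²/(gh_f))^4.75 + ν·Q^9.4·(L/(gh_f))^5.2]^0.04
LQ²/(gh_f) = 1.571; L/(gh_f) = 17.69
Term 1 = ε^1.25·(…)^4.75 = 1.19×10^-4; Term 2 = ν·Q^9.4·(…)^5.2 = 5.16×10^-5
D = 0.66·(1.19×10^-4 + 5.16×10^-5)^0.04 = 0.4664 m = 466 mm
Check: V = 1.74 m/s, Re = 5.53×10^5, f = 0.01609, h_f = 2.80 m ≈ 3.02 m ✓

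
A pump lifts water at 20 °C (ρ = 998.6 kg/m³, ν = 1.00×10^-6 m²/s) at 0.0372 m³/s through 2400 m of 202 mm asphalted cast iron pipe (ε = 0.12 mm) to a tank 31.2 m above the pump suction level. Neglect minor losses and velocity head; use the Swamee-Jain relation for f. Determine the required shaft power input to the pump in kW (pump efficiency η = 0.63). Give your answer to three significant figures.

V = 4Q/(πD²) = 1.161 m/s; Re = 2.34×10^5; ε/D = 5.94×10^-4; f = 0.01917
h_f = f(L/D)V²/2g = 15.64 m
Total head H = z + h_f = 31.2 + 15.64 = 46.84 m
P_hyd = ρgQH = 998.6·9.81·0.0372·46.84 = 17.07 kW
P_shaft = P_hyd/η = 17.07/0.63 = 27.10 kW

P_shaft ≈ 27.1 kW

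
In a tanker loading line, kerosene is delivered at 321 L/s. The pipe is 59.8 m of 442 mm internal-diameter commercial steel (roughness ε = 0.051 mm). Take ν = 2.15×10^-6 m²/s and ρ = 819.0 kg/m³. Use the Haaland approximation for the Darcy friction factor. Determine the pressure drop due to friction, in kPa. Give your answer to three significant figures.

V = 4Q/(πD²) = 4·0.321/(π·0.442²) = 2.092 m/s
Re = VD/ν = 2.092·0.442/2.15×10^-6 = 4.30×10^5 → turbulent
ε/D = 0.051/442 = 1.15×10^-4
Haaland: f = 0.01468
h_f = f(L/D)V²/(2g) = 0.01468·(59.8/0.442)·2.092²/(2·9.81) = 0.4431 m
Δp = ρg·h_f = 819.0·9.81·0.4431 = 3.560 kPa

Δp ≈ 3.56 kPa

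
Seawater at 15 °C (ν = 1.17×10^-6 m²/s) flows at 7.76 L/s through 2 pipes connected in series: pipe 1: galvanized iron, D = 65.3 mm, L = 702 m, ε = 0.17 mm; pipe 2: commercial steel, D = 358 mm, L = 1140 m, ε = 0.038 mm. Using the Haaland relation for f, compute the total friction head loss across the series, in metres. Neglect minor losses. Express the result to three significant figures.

H ≈ 77.1 m

Pipe 1: V = 2.317 m/s, Re = 1.29×10^5, ε/D = 0.00260, f = 0.02621, h_1 = f(L/D)V²/2g = 77.09 m
Pipe 2: V = 0.07709 m/s, Re = 2.36×10^4, ε/D = 1.06×10^-4, f = 0.02490, h_2 = f(L/D)V²/2g = 0.02402 m
Series → Q common, losses add: H = Σh = 77.12 m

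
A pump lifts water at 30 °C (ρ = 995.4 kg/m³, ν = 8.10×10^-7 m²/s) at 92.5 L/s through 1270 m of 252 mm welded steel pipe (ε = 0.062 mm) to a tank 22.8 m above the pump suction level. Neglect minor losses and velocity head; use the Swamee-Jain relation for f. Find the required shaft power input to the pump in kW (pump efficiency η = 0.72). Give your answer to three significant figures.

P_shaft ≈ 46.1 kW

V = 4Q/(πD²) = 1.855 m/s; Re = 5.77×10^5; ε/D = 2.46×10^-4; f = 0.01576
h_f = f(L/D)V²/2g = 13.92 m
Total head H = z + h_f = 22.8 + 13.92 = 36.72 m
P_hyd = ρgQH = 995.4·9.81·0.0925·36.72 = 33.17 kW
P_shaft = P_hyd/η = 33.17/0.72 = 46.07 kW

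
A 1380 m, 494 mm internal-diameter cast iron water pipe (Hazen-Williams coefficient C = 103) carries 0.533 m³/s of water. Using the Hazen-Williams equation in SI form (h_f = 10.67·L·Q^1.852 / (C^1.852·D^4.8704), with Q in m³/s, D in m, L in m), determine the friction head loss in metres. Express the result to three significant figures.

h_f ≈ 26.7 m

h_f = 10.67·1380·0.533^1.852 / (103^1.852·0.494^4.8704) = 26.66 m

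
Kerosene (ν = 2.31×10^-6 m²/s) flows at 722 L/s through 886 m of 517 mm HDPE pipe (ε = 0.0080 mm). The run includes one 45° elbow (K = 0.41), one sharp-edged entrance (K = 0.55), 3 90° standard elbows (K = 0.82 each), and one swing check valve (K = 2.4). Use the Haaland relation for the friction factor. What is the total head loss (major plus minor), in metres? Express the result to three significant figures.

V = 4Q/(πD²) = 3.439 m/s; V²/2g = 0.6029 m
Re = 7.70×10^5, ε/D = 1.55×10^-5 → f = 0.01235 (Haaland)
Major: h_f = f(L/D)·V²/2g = 0.01235·1714·0.6029 = 12.76 m
Minor: ΣK = 5.82; h_m = ΣK·V²/2g = 3.509 m
Total H_L = 12.76 + 3.509 = 16.27 m

H_L ≈ 16.3 m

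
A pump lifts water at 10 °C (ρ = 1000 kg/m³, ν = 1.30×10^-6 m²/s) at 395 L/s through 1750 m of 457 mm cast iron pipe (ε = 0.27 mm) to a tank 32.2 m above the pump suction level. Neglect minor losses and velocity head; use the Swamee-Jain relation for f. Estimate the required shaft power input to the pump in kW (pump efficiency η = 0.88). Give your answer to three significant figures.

P_shaft ≈ 231 kW

V = 4Q/(πD²) = 2.408 m/s; Re = 8.47×10^5; ε/D = 5.91×10^-4; f = 0.01797
h_f = f(L/D)V²/2g = 20.34 m
Total head H = z + h_f = 32.2 + 20.34 = 52.54 m
P_hyd = ρgQH = 1000·9.81·0.395·52.54 = 203.6 kW
P_shaft = P_hyd/η = 203.6/0.88 = 231.3 kW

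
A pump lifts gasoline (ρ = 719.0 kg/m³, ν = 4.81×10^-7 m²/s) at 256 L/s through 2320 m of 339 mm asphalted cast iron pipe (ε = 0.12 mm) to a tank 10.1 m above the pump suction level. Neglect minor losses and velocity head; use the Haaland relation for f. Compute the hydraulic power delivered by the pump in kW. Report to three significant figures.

V = 4Q/(πD²) = 2.836 m/s; Re = 2.00×10^6; ε/D = 3.54×10^-4; f = 0.01580
h_f = f(L/D)V²/2g = 44.33 m
Total head H = z + h_f = 10.1 + 44.33 = 54.43 m
P_hyd = ρgQH = 719.0·9.81·0.256·54.43 = 98.28 kW

P_hyd ≈ 98.3 kW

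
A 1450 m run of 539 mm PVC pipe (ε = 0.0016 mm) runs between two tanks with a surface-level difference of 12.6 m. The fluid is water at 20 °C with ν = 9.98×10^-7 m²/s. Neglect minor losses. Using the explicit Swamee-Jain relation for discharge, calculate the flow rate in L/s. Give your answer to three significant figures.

Q ≈ 663 L/s

Swamee-Jain (Type II): Q = -0.965·√(gD⁵h_f/L)·ln[ε/(3.7D) + √(3.17ν²L/(gD³h_f))]
√(gD⁵h_f/L) = √(9.81·0.539⁵·12.6/1450) = 0.06227
ε/(3.7D) = 8.02×10^-7; √(3.17ν²L/(gD³h_f)) = 1.54×10^-5
Q = -0.965·0.06227·ln(1.618×10^-5) = 0.6629 m³/s
Check: V = 2.91 m/s, Re = 1.57×10^6, f = 0.01087, h_f = 12.6 m ≈ 12.6 m ✓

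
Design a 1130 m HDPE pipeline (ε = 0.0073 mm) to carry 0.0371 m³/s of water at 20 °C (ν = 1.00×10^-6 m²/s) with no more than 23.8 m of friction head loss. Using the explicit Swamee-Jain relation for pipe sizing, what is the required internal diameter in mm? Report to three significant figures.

D ≈ 154 mm

Swamee-Jain (Type III): D = 0.66·[ε^1.25·(LQ²/(gh_f))^4.75 + ν·Q^9.4·(L/(gh_f))^5.2]^0.04
LQ²/(gh_f) = 0.006662; L/(gh_f) = 4.840
Term 1 = ε^1.25·(…)^4.75 = 1.74×10^-17; Term 2 = ν·Q^9.4·(…)^5.2 = 1.30×10^-16
D = 0.66·(1.74×10^-17 + 1.30×10^-16)^0.04 = 0.1536 m = 154 mm
Check: V = 2.00 m/s, Re = 3.08×10^5, f = 0.01485, h_f = 22.4 m ≈ 23.8 m ✓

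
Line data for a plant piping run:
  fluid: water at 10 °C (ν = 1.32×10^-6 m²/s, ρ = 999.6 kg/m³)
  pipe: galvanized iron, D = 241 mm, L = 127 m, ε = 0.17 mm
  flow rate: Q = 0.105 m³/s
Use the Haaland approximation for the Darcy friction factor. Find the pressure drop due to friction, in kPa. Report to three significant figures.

V = 4Q/(πD²) = 4·0.105/(π·0.241²) = 2.302 m/s
Re = VD/ν = 2.302·0.241/1.32×10^-6 = 4.20×10^5 → turbulent
ε/D = 0.17/241 = 7.05×10^-4
Haaland: f = 0.01889
h_f = f(L/D)V²/(2g) = 0.01889·(127/0.241)·2.302²/(2·9.81) = 2.688 m
Δp = ρg·h_f = 999.6·9.81·2.688 = 26.36 kPa

Δp ≈ 26.4 kPa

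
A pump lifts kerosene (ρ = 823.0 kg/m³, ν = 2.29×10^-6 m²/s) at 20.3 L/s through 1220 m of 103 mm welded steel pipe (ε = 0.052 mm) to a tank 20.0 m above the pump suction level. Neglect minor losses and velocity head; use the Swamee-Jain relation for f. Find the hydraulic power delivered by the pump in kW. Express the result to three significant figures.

V = 4Q/(πD²) = 2.436 m/s; Re = 1.10×10^5; ε/D = 5.05×10^-4; f = 0.02020
h_f = f(L/D)V²/2g = 72.40 m
Total head H = z + h_f = 20.0 + 72.40 = 92.40 m
P_hyd = ρgQH = 823.0·9.81·0.0203·92.40 = 15.14 kW

P_hyd ≈ 15.1 kW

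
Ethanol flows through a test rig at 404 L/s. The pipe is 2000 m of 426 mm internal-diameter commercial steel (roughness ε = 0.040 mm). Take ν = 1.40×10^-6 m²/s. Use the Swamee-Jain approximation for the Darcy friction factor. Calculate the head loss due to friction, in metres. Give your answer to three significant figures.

h_f ≈ 26.1 m

V = 4Q/(πD²) = 4·0.404/(π·0.426²) = 2.834 m/s
Re = VD/ν = 2.834·0.426/1.40×10^-6 = 8.62×10^5 → turbulent
ε/D = 0.040/426 = 9.39×10^-5
Swamee-Jain: f = 0.01359
h_f = f(L/D)V²/(2g) = 0.01359·(2000/0.426)·2.834²/(2·9.81) = 26.14 m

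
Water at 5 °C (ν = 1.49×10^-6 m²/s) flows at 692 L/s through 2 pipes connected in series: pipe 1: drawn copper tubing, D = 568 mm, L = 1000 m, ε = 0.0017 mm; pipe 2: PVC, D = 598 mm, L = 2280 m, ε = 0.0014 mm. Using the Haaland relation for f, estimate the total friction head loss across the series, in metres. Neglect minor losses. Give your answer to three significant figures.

H ≈ 21.5 m

Pipe 1: V = 2.731 m/s, Re = 1.04×10^6, ε/D = 2.99×10^-6, f = 0.01156, h_1 = f(L/D)V²/2g = 7.736 m
Pipe 2: V = 2.464 m/s, Re = 9.89×10^5, ε/D = 2.34×10^-6, f = 0.01165, h_2 = f(L/D)V²/2g = 13.74 m
Series → Q common, losses add: H = Σh = 21.47 m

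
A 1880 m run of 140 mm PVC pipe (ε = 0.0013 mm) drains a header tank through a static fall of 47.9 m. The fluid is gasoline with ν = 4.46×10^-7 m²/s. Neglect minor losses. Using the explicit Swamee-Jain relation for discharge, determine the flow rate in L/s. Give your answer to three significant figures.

Q ≈ 36.5 L/s

Swamee-Jain (Type II): Q = -0.965·√(gD⁵h_f/L)·ln[ε/(3.7D) + √(3.17ν²L/(gD³h_f))]
√(gD⁵h_f/L) = √(9.81·0.140⁵·47.9/1880) = 0.003666
ε/(3.7D) = 2.51×10^-6; √(3.17ν²L/(gD³h_f)) = 3.03×10^-5
Q = -0.965·0.003666·ln(3.283×10^-5) = 0.03653 m³/s
Check: V = 2.37 m/s, Re = 7.45×10^5, f = 0.01240, h_f = 47.8 m ≈ 47.9 m ✓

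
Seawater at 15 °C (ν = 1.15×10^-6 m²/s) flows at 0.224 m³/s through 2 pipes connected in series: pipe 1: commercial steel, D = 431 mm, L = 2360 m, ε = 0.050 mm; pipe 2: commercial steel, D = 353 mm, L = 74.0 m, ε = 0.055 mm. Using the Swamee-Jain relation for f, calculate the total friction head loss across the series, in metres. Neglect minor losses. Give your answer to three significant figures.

H ≈ 10.3 m

Pipe 1: V = 1.535 m/s, Re = 5.75×10^5, ε/D = 1.16×10^-4, f = 0.01444, h_1 = f(L/D)V²/2g = 9.497 m
Pipe 2: V = 2.289 m/s, Re = 7.03×10^5, ε/D = 1.56×10^-4, f = 0.01463, h_2 = f(L/D)V²/2g = 0.8189 m
Series → Q common, losses add: H = Σh = 10.32 m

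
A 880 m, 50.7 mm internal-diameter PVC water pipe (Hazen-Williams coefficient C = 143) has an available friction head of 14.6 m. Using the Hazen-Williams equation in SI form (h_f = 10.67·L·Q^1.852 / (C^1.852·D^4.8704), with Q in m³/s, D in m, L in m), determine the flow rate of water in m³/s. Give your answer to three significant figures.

Rearranging: Q = [h_f·C^1.852·D^4.8704 / (10.67·L)]^(1/1.852)
Q = [14.6·143^1.852·0.0507^4.8704 / (10.67·880)]^0.540 = 0.001712 m³/s

Q ≈ 0.00171 m³/s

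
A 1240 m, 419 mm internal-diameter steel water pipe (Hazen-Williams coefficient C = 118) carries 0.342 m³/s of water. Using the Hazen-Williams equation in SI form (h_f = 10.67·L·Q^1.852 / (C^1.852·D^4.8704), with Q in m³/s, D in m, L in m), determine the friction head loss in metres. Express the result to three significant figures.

h_f = 10.67·1240·0.342^1.852 / (118^1.852·0.419^4.8704) = 18.26 m

h_f ≈ 18.3 m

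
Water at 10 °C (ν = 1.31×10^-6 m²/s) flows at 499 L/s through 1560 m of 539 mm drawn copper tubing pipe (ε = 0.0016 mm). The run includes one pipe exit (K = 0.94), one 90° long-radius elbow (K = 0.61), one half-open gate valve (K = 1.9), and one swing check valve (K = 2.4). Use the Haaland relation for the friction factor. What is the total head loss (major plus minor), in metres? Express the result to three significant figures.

H_L ≈ 9.78 m

V = 4Q/(πD²) = 2.187 m/s; V²/2g = 0.2438 m
Re = 9.00×10^5, ε/D = 2.97×10^-6 → f = 0.01184 (Haaland)
Major: h_f = f(L/D)·V²/2g = 0.01184·2894·0.2438 = 8.353 m
Minor: ΣK = 5.85; h_m = ΣK·V²/2g = 1.426 m
Total H_L = 8.353 + 1.426 = 9.779 m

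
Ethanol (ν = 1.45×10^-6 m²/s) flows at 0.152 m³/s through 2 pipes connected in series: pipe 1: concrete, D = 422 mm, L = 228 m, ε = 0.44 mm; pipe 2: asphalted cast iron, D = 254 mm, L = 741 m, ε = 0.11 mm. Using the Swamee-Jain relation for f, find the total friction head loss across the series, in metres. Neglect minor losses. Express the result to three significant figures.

Pipe 1: V = 1.087 m/s, Re = 3.16×10^5, ε/D = 0.00104, f = 0.02087, h_1 = f(L/D)V²/2g = 0.6789 m
Pipe 2: V = 3.000 m/s, Re = 5.25×10^5, ε/D = 4.33×10^-4, f = 0.01730, h_2 = f(L/D)V²/2g = 23.14 m
Series → Q common, losses add: H = Σh = 23.82 m

H ≈ 23.8 m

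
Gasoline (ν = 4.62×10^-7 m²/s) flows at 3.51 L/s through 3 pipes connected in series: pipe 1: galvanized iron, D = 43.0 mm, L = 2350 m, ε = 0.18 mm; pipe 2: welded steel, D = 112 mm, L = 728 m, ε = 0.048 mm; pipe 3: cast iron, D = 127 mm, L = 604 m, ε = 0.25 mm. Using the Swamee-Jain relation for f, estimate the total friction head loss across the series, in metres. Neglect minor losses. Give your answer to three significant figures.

H ≈ 480 m

Pipe 1: V = 2.417 m/s, Re = 2.25×10^5, ε/D = 0.00419, f = 0.02944, h_1 = f(L/D)V²/2g = 479.1 m
Pipe 2: V = 0.3563 m/s, Re = 8.64×10^4, ε/D = 4.29×10^-4, f = 0.02051, h_2 = f(L/D)V²/2g = 0.8627 m
Pipe 3: V = 0.2771 m/s, Re = 7.62×10^4, ε/D = 0.00197, f = 0.02573, h_3 = f(L/D)V²/2g = 0.4789 m
Series → Q common, losses add: H = Σh = 480.4 m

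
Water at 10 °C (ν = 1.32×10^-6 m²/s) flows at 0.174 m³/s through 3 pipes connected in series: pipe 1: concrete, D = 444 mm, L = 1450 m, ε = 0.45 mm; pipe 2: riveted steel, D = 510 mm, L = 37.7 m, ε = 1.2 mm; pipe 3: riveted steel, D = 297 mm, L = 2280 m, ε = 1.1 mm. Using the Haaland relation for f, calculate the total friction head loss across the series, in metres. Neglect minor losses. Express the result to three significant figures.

H ≈ 73.5 m

Pipe 1: V = 1.124 m/s, Re = 3.78×10^5, ε/D = 0.00101, f = 0.02042, h_1 = f(L/D)V²/2g = 4.292 m
Pipe 2: V = 0.8518 m/s, Re = 3.29×10^5, ε/D = 0.00235, f = 0.02495, h_2 = f(L/D)V²/2g = 0.06820 m
Pipe 3: V = 2.512 m/s, Re = 5.65×10^5, ε/D = 0.00370, f = 0.02803, h_3 = f(L/D)V²/2g = 69.18 m
Series → Q common, losses add: H = Σh = 73.54 m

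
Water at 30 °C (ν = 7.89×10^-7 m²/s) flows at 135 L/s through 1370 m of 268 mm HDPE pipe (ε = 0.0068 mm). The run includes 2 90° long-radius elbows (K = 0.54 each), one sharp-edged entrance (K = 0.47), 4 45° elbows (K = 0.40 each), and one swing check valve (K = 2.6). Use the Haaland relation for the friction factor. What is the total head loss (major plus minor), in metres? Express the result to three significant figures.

H_L ≈ 20.2 m

V = 4Q/(πD²) = 2.393 m/s; V²/2g = 0.2919 m
Re = 8.13×10^5, ε/D = 2.54×10^-5 → f = 0.01242 (Haaland)
Major: h_f = f(L/D)·V²/2g = 0.01242·5112·0.2919 = 18.53 m
Minor: ΣK = 5.75; h_m = ΣK·V²/2g = 1.678 m
Total H_L = 18.53 + 1.678 = 20.21 m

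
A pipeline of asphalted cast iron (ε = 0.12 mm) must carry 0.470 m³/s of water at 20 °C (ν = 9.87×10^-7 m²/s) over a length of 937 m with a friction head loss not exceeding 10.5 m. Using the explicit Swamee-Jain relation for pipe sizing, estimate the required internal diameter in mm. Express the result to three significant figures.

D ≈ 484 mm

Swamee-Jain (Type III): D = 0.66·[ε^1.25·(LQ²/(gh_f))^4.75 + ν·Q^9.4·(L/(gh_f))^5.2]^0.04
LQ²/(gh_f) = 2.009; L/(gh_f) = 9.097
Term 1 = ε^1.25·(…)^4.75 = 3.46×10^-4; Term 2 = ν·Q^9.4·(…)^5.2 = 7.91×10^-5
D = 0.66·(3.46×10^-4 + 7.91×10^-5)^0.04 = 0.4838 m = 484 mm
Check: V = 2.56 m/s, Re = 1.25×10^6, f = 0.01511, h_f = 9.75 m ≈ 10.5 m ✓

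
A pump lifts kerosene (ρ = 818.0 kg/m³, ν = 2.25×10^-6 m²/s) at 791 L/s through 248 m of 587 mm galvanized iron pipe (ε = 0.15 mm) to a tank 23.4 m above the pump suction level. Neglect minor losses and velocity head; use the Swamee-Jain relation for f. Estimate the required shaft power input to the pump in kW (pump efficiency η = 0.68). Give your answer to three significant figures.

V = 4Q/(πD²) = 2.923 m/s; Re = 7.63×10^5; ε/D = 2.56×10^-4; f = 0.01556
h_f = f(L/D)V²/2g = 2.863 m
Total head H = z + h_f = 23.4 + 2.863 = 26.26 m
P_hyd = ρgQH = 818.0·9.81·0.791·26.26 = 166.7 kW
P_shaft = P_hyd/η = 166.7/0.68 = 245.2 kW

P_shaft ≈ 245 kW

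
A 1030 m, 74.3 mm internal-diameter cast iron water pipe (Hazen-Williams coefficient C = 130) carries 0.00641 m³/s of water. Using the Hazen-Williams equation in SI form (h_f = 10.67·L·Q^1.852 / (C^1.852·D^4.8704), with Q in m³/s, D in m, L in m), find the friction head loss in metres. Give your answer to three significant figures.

h_f ≈ 36.6 m

h_f = 10.67·1030·0.00641^1.852 / (130^1.852·0.0743^4.8704) = 36.56 m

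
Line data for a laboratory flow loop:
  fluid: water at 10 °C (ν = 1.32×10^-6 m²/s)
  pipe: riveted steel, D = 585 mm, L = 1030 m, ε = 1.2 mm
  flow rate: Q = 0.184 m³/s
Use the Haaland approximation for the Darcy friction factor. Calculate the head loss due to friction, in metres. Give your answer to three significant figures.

V = 4Q/(πD²) = 4·0.184/(π·0.585²) = 0.6846 m/s
Re = VD/ν = 0.6846·0.585/1.32×10^-6 = 3.03×10^5 → turbulent
ε/D = 1.2/585 = 0.00205
Haaland: f = 0.02414
h_f = f(L/D)V²/(2g) = 0.02414·(1030/0.585)·0.6846²/(2·9.81) = 1.015 m

h_f ≈ 1.02 m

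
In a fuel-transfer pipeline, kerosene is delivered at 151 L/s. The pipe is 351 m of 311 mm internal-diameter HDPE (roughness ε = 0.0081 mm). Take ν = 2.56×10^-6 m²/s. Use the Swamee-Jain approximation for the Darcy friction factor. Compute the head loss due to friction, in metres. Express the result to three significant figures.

h_f ≈ 3.46 m

V = 4Q/(πD²) = 4·0.151/(π·0.311²) = 1.988 m/s
Re = VD/ν = 1.988·0.311/2.56×10^-6 = 2.41×10^5 → turbulent
ε/D = 0.0081/311 = 2.60×10^-5
Swamee-Jain: f = 0.01524
h_f = f(L/D)V²/(2g) = 0.01524·(351/0.311)·1.988²/(2·9.81) = 3.464 m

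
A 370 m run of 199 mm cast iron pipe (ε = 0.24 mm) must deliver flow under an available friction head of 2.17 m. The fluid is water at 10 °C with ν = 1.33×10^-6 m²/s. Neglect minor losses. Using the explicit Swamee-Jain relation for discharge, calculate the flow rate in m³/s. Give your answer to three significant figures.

Swamee-Jain (Type II): Q = -0.965·√(gD⁵h_f/L)·ln[ε/(3.7D) + √(3.17ν²L/(gD³h_f))]
√(gD⁵h_f/L) = √(9.81·0.199⁵·2.17/370) = 0.004237
ε/(3.7D) = 3.26×10^-4; √(3.17ν²L/(gD³h_f)) = 1.11×10^-4
Q = -0.965·0.004237·ln(4.372×10^-4) = 0.03163 m³/s
Check: V = 1.02 m/s, Re = 1.52×10^5, f = 0.02232, h_f = 2.19 m ≈ 2.17 m ✓

Q ≈ 0.0316 m³/s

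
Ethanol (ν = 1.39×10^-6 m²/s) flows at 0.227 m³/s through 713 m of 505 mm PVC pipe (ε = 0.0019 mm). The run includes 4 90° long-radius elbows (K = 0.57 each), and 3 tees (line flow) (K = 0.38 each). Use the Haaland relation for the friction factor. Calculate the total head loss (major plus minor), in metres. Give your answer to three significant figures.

V = 4Q/(πD²) = 1.133 m/s; V²/2g = 0.06546 m
Re = 4.12×10^5, ε/D = 3.76×10^-6 → f = 0.01356 (Haaland)
Major: h_f = f(L/D)·V²/2g = 0.01356·1412·0.06546 = 1.254 m
Minor: ΣK = 3.42; h_m = ΣK·V²/2g = 0.2239 m
Total H_L = 1.254 + 0.2239 = 1.478 m

H_L ≈ 1.48 m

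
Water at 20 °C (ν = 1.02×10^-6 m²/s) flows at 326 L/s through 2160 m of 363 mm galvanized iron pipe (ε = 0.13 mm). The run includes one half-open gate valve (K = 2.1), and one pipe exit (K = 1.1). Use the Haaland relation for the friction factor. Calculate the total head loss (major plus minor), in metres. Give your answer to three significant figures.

H_L ≈ 49.9 m

V = 4Q/(πD²) = 3.150 m/s; V²/2g = 0.5057 m
Re = 1.12×10^6, ε/D = 3.58×10^-4 → f = 0.01605 (Haaland)
Major: h_f = f(L/D)·V²/2g = 0.01605·5950·0.5057 = 48.30 m
Minor: ΣK = 3.20; h_m = ΣK·V²/2g = 1.618 m
Total H_L = 48.30 + 1.618 = 49.91 m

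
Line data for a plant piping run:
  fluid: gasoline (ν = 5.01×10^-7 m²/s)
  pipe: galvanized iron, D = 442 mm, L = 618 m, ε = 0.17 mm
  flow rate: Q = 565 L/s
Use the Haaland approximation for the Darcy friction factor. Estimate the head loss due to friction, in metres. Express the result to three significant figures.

h_f ≈ 15.4 m

V = 4Q/(πD²) = 4·0.565/(π·0.442²) = 3.682 m/s
Re = VD/ν = 3.682·0.442/5.01×10^-7 = 3.25×10^6 → turbulent
ε/D = 0.17/442 = 3.85×10^-4
Haaland: f = 0.01596
h_f = f(L/D)V²/(2g) = 0.01596·(618/0.442)·3.682²/(2·9.81) = 15.42 m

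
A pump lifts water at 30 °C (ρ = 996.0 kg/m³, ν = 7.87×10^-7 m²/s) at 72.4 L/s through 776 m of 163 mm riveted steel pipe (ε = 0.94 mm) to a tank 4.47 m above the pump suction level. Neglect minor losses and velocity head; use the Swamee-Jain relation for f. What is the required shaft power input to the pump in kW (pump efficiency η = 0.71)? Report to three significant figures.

P_shaft ≈ 97.3 kW

V = 4Q/(πD²) = 3.470 m/s; Re = 7.19×10^5; ε/D = 0.00577; f = 0.03192
h_f = f(L/D)V²/2g = 93.22 m
Total head H = z + h_f = 4.47 + 93.22 = 97.69 m
P_hyd = ρgQH = 996.0·9.81·0.0724·97.69 = 69.11 kW
P_shaft = P_hyd/η = 69.11/0.71 = 97.34 kW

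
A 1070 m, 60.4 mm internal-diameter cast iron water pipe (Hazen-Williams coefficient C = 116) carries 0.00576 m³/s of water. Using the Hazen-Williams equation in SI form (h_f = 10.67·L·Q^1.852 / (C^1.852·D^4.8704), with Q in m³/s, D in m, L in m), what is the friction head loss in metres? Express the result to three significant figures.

h_f ≈ 106 m

h_f = 10.67·1070·0.00576^1.852 / (116^1.852·0.0604^4.8704) = 105.5 m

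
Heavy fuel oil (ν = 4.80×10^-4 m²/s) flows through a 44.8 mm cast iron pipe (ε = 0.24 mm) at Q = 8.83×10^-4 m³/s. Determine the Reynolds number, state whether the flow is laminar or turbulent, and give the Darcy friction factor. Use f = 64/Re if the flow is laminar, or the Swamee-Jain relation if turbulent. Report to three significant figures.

Re ≈ 52.3; laminar; f = 64/Re ≈ 1.22

V = 4Q/(πD²) = 0.5602 m/s
Re = VD/ν = 0.5602·0.0448/4.80×10^-4 = 52.3
Re < 2300 → laminar → f = 64/Re = 1.224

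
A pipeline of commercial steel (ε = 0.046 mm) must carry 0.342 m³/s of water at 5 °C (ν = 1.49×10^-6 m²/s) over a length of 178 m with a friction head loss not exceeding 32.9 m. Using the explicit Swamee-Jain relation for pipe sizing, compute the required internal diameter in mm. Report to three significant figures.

D ≈ 241 mm

Swamee-Jain (Type III): D = 0.66·[ε^1.25·(LQ²/(gh_f))^4.75 + ν·Q^9.4·(L/(gh_f))^5.2]^0.04
LQ²/(gh_f) = 0.06451; L/(gh_f) = 0.5515
Term 1 = ε^1.25·(…)^4.75 = 8.40×10^-12; Term 2 = ν·Q^9.4·(…)^5.2 = 2.81×10^-12
D = 0.66·(8.40×10^-12 + 2.81×10^-12)^0.04 = 0.2407 m = 241 mm
Check: V = 7.51 m/s, Re = 1.21×10^6, f = 0.01452, h_f = 30.9 m ≈ 32.9 m ✓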